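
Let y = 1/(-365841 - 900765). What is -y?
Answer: 1/1266606 ≈ 7.8951e-7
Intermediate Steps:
y = -1/1266606 (y = 1/(-1266606) = -1/1266606 ≈ -7.8951e-7)
-y = -1*(-1/1266606) = 1/1266606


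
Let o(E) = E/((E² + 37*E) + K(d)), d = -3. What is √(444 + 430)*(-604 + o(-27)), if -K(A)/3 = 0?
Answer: -6039*√874/10 ≈ -17853.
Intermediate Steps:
K(A) = 0 (K(A) = -3*0 = 0)
o(E) = E/(E² + 37*E) (o(E) = E/((E² + 37*E) + 0) = E/(E² + 37*E))
√(444 + 430)*(-604 + o(-27)) = √(444 + 430)*(-604 + 1/(37 - 27)) = √874*(-604 + 1/10) = √874*(-604 + ⅒) = √874*(-6039/10) = -6039*√874/10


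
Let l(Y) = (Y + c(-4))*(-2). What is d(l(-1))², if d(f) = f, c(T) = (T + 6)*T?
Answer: 324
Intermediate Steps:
c(T) = T*(6 + T) (c(T) = (6 + T)*T = T*(6 + T))
l(Y) = 16 - 2*Y (l(Y) = (Y - 4*(6 - 4))*(-2) = (Y - 4*2)*(-2) = (Y - 8)*(-2) = (-8 + Y)*(-2) = 16 - 2*Y)
d(l(-1))² = (16 - 2*(-1))² = (16 + 2)² = 18² = 324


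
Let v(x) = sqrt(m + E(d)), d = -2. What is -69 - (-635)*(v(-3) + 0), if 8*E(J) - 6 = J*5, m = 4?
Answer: -69 + 635*sqrt(14)/2 ≈ 1119.0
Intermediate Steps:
E(J) = 3/4 + 5*J/8 (E(J) = 3/4 + (J*5)/8 = 3/4 + (5*J)/8 = 3/4 + 5*J/8)
v(x) = sqrt(14)/2 (v(x) = sqrt(4 + (3/4 + (5/8)*(-2))) = sqrt(4 + (3/4 - 5/4)) = sqrt(4 - 1/2) = sqrt(7/2) = sqrt(14)/2)
-69 - (-635)*(v(-3) + 0) = -69 - (-635)*(sqrt(14)/2 + 0) = -69 - (-635)*sqrt(14)/2 = -69 + 635*sqrt(14)/2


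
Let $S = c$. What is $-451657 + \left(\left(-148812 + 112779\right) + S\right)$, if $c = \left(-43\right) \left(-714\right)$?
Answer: $-456988$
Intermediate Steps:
$c = 30702$
$S = 30702$
$-451657 + \left(\left(-148812 + 112779\right) + S\right) = -451657 + \left(\left(-148812 + 112779\right) + 30702\right) = -451657 + \left(-36033 + 30702\right) = -451657 - 5331 = -456988$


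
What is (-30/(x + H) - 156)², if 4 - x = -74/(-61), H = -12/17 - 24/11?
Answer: 265070961/13225 ≈ 20043.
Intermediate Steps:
H = -540/187 (H = -12*1/17 - 24*1/11 = -12/17 - 24/11 = -540/187 ≈ -2.8877)
x = 170/61 (x = 4 - (-74)/(-61) = 4 - (-74)*(-1)/61 = 4 - 1*74/61 = 4 - 74/61 = 170/61 ≈ 2.7869)
(-30/(x + H) - 156)² = (-30/(170/61 - 540/187) - 156)² = (-30/(-1150/11407) - 156)² = (-30*(-11407/1150) - 156)² = (34221/115 - 156)² = (16281/115)² = 265070961/13225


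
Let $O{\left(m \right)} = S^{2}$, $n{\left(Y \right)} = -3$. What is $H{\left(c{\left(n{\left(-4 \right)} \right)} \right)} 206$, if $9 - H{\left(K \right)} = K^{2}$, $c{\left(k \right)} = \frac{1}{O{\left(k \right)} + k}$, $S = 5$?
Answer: $\frac{448565}{242} \approx 1853.6$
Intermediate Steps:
$O{\left(m \right)} = 25$ ($O{\left(m \right)} = 5^{2} = 25$)
$c{\left(k \right)} = \frac{1}{25 + k}$
$H{\left(K \right)} = 9 - K^{2}$
$H{\left(c{\left(n{\left(-4 \right)} \right)} \right)} 206 = \left(9 - \left(\frac{1}{25 - 3}\right)^{2}\right) 206 = \left(9 - \left(\frac{1}{22}\right)^{2}\right) 206 = \left(9 - \frac{1}{484}\right) 206 = \frac{4355}{484} \cdot 206 = \frac{448565}{242}$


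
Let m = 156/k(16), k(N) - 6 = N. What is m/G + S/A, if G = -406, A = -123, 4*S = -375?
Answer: 272729/366212 ≈ 0.74473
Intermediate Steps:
S = -375/4 (S = (¼)*(-375) = -375/4 ≈ -93.750)
k(N) = 6 + N
m = 78/11 (m = 156/(6 + 16) = 156/22 = 156*(1/22) = 78/11 ≈ 7.0909)
m/G + S/A = (78/11)/(-406) - 375/4/(-123) = (78/11)*(-1/406) - 375/4*(-1/123) = -39/2233 + 125/164 = 272729/366212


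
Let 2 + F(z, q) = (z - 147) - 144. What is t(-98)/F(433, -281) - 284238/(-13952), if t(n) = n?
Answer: 686179/34880 ≈ 19.673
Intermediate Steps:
F(z, q) = -293 + z (F(z, q) = -2 + ((z - 147) - 144) = -2 + ((-147 + z) - 144) = -2 + (-291 + z) = -293 + z)
t(-98)/F(433, -281) - 284238/(-13952) = -98/(-293 + 433) - 284238/(-13952) = -98/140 - 284238*(-1/13952) = -98*1/140 + 142119/6976 = -7/10 + 142119/6976 = 686179/34880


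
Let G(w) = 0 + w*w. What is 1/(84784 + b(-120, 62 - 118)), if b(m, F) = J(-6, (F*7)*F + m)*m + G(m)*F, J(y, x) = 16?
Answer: -1/723536 ≈ -1.3821e-6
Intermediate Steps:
G(w) = w² (G(w) = 0 + w² = w²)
b(m, F) = 16*m + F*m² (b(m, F) = 16*m + m²*F = 16*m + F*m²)
1/(84784 + b(-120, 62 - 118)) = 1/(84784 - 120*(16 + (62 - 118)*(-120))) = 1/(84784 - 120*(16 - 56*(-120))) = 1/(84784 - 120*(16 + 6720)) = 1/(84784 - 120*6736) = 1/(84784 - 808320) = 1/(-723536) = -1/723536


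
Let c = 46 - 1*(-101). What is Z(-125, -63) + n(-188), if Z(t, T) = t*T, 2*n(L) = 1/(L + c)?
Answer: 645749/82 ≈ 7875.0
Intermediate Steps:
c = 147 (c = 46 + 101 = 147)
n(L) = 1/(2*(147 + L)) (n(L) = 1/(2*(L + 147)) = 1/(2*(147 + L)))
Z(t, T) = T*t
Z(-125, -63) + n(-188) = -63*(-125) + 1/(2*(147 - 188)) = 7875 + (½)/(-41) = 7875 + (½)*(-1/41) = 7875 - 1/82 = 645749/82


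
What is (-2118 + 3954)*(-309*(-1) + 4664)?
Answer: 9130428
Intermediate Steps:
(-2118 + 3954)*(-309*(-1) + 4664) = 1836*(309 + 4664) = 1836*4973 = 9130428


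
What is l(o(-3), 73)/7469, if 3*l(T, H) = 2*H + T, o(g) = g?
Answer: 13/2037 ≈ 0.0063819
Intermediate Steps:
l(T, H) = T/3 + 2*H/3 (l(T, H) = (2*H + T)/3 = (T + 2*H)/3 = T/3 + 2*H/3)
l(o(-3), 73)/7469 = ((⅓)*(-3) + (⅔)*73)/7469 = (-1 + 146/3)*(1/7469) = (143/3)*(1/7469) = 13/2037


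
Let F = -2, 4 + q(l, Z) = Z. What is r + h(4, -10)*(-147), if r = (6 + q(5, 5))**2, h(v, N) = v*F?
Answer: 1225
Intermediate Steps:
q(l, Z) = -4 + Z
h(v, N) = -2*v (h(v, N) = v*(-2) = -2*v)
r = 49 (r = (6 + (-4 + 5))**2 = (6 + 1)**2 = 7**2 = 49)
r + h(4, -10)*(-147) = 49 - 2*4*(-147) = 49 - 8*(-147) = 49 + 1176 = 1225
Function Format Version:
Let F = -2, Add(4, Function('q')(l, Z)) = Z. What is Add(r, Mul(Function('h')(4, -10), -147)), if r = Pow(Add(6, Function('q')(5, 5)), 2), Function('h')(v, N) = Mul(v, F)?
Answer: 1225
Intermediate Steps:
Function('q')(l, Z) = Add(-4, Z)
Function('h')(v, N) = Mul(-2, v) (Function('h')(v, N) = Mul(v, -2) = Mul(-2, v))
r = 49 (r = Pow(Add(6, Add(-4, 5)), 2) = Pow(Add(6, 1), 2) = Pow(7, 2) = 49)
Add(r, Mul(Function('h')(4, -10), -147)) = Add(49, Mul(Mul(-2, 4), -147)) = Add(49, Mul(-8, -147)) = Add(49, 1176) = 1225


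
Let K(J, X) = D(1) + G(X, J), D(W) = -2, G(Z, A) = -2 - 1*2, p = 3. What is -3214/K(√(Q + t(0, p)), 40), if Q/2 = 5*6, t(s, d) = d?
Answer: 1607/3 ≈ 535.67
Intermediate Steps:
G(Z, A) = -4 (G(Z, A) = -2 - 2 = -4)
Q = 60 (Q = 2*(5*6) = 2*30 = 60)
K(J, X) = -6 (K(J, X) = -2 - 4 = -6)
-3214/K(√(Q + t(0, p)), 40) = -3214/(-6) = -3214*(-⅙) = 1607/3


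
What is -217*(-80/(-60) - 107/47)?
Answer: 28861/141 ≈ 204.69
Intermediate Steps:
-217*(-80/(-60) - 107/47) = -217*(-80*(-1/60) - 107*1/47) = -217*(4/3 - 107/47) = -217*(-133/141) = 28861/141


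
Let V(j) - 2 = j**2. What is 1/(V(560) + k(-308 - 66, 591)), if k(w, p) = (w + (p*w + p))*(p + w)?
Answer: -1/47603687 ≈ -2.1007e-8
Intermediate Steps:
k(w, p) = (p + w)*(p + w + p*w) (k(w, p) = (w + (p + p*w))*(p + w) = (p + w + p*w)*(p + w) = (p + w)*(p + w + p*w))
V(j) = 2 + j**2
1/(V(560) + k(-308 - 66, 591)) = 1/((2 + 560**2) + (591**2 + (-308 - 66)**2 + 591*(-308 - 66)**2 + (-308 - 66)*591**2 + 2*591*(-308 - 66))) = 1/((2 + 313600) + (349281 + (-374)**2 + 591*(-374)**2 - 374*349281 + 2*591*(-374))) = 1/(313602 + (349281 + 139876 + 591*139876 - 130631094 - 442068)) = 1/(313602 + (349281 + 139876 + 82666716 - 130631094 - 442068)) = 1/(313602 - 47917289) = 1/(-47603687) = -1/47603687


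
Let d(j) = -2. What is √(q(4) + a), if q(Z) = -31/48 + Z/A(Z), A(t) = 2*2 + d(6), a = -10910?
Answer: I*√1570845/12 ≈ 104.44*I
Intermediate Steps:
A(t) = 2 (A(t) = 2*2 - 2 = 4 - 2 = 2)
q(Z) = -31/48 + Z/2
√(q(4) + a) = √((-31/48 + (½)*4) - 10910) = √((-31/48 + 2) - 10910) = √(65/48 - 10910) = √(-523615/48) = I*√1570845/12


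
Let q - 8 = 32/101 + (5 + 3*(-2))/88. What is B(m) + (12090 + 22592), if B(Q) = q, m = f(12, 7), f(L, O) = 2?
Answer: 308327435/8888 ≈ 34690.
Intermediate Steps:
m = 2
q = 73819/8888 (q = 8 + (32/101 + (5 + 3*(-2))/88) = 8 + (32*(1/101) + (5 - 6)*(1/88)) = 8 + (32/101 - 1*1/88) = 8 + (32/101 - 1/88) = 8 + 2715/8888 = 73819/8888 ≈ 8.3055)
B(Q) = 73819/8888
B(m) + (12090 + 22592) = 73819/8888 + (12090 + 22592) = 73819/8888 + 34682 = 308327435/8888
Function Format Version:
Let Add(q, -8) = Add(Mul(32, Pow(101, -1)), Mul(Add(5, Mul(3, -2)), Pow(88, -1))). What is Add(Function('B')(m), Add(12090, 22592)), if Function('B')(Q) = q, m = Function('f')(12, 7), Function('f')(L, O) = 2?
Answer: Rational(308327435, 8888) ≈ 34690.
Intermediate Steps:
m = 2
q = Rational(73819, 8888) (q = Add(8, Add(Mul(32, Pow(101, -1)), Mul(Add(5, Mul(3, -2)), Pow(88, -1)))) = Add(8, Add(Mul(32, Rational(1, 101)), Mul(Add(5, -6), Rational(1, 88)))) = Add(8, Add(Rational(32, 101), Mul(-1, Rational(1, 88)))) = Add(8, Add(Rational(32, 101), Rational(-1, 88))) = Add(8, Rational(2715, 8888)) = Rational(73819, 8888) ≈ 8.3055)
Function('B')(Q) = Rational(73819, 8888)
Add(Function('B')(m), Add(12090, 22592)) = Add(Rational(73819, 8888), Add(12090, 22592)) = Add(Rational(73819, 8888), 34682) = Rational(308327435, 8888)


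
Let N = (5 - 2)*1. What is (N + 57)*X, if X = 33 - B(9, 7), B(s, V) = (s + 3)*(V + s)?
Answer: -9540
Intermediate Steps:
B(s, V) = (3 + s)*(V + s)
X = -159 (X = 33 - (9² + 3*7 + 3*9 + 7*9) = 33 - (81 + 21 + 27 + 63) = 33 - 1*192 = 33 - 192 = -159)
N = 3 (N = 3*1 = 3)
(N + 57)*X = (3 + 57)*(-159) = 60*(-159) = -9540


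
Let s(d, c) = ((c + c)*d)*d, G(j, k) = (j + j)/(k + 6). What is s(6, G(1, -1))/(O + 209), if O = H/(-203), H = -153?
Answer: 7308/53225 ≈ 0.13730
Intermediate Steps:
G(j, k) = 2*j/(6 + k) (G(j, k) = (2*j)/(6 + k) = 2*j/(6 + k))
s(d, c) = 2*c*d² (s(d, c) = ((2*c)*d)*d = (2*c*d)*d = 2*c*d²)
O = 153/203 (O = -153/(-203) = -153*(-1/203) = 153/203 ≈ 0.75369)
s(6, G(1, -1))/(O + 209) = (2*(2*1/(6 - 1))*6²)/(153/203 + 209) = (2*(2*1/5)*36)/(42580/203) = 203*(2*(2*1*(⅕))*36)/42580 = 203*(2*(⅖)*36)/42580 = (203/42580)*(144/5) = 7308/53225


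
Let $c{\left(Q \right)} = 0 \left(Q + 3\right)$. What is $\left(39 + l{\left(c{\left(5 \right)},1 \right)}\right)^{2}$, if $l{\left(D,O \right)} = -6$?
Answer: $1089$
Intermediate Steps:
$c{\left(Q \right)} = 0$ ($c{\left(Q \right)} = 0 \left(3 + Q\right) = 0$)
$\left(39 + l{\left(c{\left(5 \right)},1 \right)}\right)^{2} = \left(39 - 6\right)^{2} = 33^{2} = 1089$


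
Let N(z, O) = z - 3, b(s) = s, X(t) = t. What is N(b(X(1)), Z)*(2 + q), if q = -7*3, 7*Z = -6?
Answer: 38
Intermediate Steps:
Z = -6/7 (Z = (⅐)*(-6) = -6/7 ≈ -0.85714)
N(z, O) = -3 + z
q = -21
N(b(X(1)), Z)*(2 + q) = (-3 + 1)*(2 - 21) = -2*(-19) = 38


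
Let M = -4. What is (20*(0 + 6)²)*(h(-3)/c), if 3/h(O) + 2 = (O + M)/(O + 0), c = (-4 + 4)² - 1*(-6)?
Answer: 1080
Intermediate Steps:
c = 6 (c = 0² + 6 = 0 + 6 = 6)
h(O) = 3/(-2 + (-4 + O)/O) (h(O) = 3/(-2 + (O - 4)/(O + 0)) = 3/(-2 + (-4 + O)/O))
(20*(0 + 6)²)*(h(-3)/c) = (20*(0 + 6)²)*(-3*(-3)/(4 - 3)/6) = (20*6²)*(-3*(-3)/1*(⅙)) = (20*36)*(-3*(-3)*1*(⅙)) = 720*(9*(⅙)) = 720*(3/2) = 1080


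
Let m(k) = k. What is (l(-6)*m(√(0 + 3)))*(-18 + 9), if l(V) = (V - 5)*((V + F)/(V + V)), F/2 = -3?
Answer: 99*√3 ≈ 171.47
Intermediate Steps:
F = -6 (F = 2*(-3) = -6)
l(V) = (-6 + V)*(-5 + V)/(2*V) (l(V) = (V - 5)*((V - 6)/(V + V)) = (-5 + V)*((-6 + V)/((2*V))) = (-5 + V)*((-6 + V)*(1/(2*V))) = (-5 + V)*((-6 + V)/(2*V)) = (-6 + V)*(-5 + V)/(2*V))
(l(-6)*m(√(0 + 3)))*(-18 + 9) = (((½)*(30 - 1*(-6)*(11 - 1*(-6)))/(-6))*√(0 + 3))*(-18 + 9) = (((½)*(-⅙)*(30 - 1*(-6)*(11 + 6)))*√3)*(-9) = (((½)*(-⅙)*(30 - 1*(-6)*17))*√3)*(-9) = (((½)*(-⅙)*(30 + 102))*√3)*(-9) = (((½)*(-⅙)*132)*√3)*(-9) = -11*√3*(-9) = 99*√3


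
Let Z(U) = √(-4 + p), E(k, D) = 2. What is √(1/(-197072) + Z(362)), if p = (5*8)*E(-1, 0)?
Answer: √(-12317 + 4854671648*√19)/49268 ≈ 2.9526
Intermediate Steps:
p = 80 (p = (5*8)*2 = 40*2 = 80)
Z(U) = 2*√19 (Z(U) = √(-4 + 80) = √76 = 2*√19)
√(1/(-197072) + Z(362)) = √(1/(-197072) + 2*√19) = √(-1/197072 + 2*√19)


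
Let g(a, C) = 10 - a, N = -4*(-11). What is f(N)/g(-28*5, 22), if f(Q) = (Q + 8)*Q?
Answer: 1144/75 ≈ 15.253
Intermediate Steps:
N = 44
f(Q) = Q*(8 + Q) (f(Q) = (8 + Q)*Q = Q*(8 + Q))
f(N)/g(-28*5, 22) = (44*(8 + 44))/(10 - (-28)*5) = (44*52)/(10 - 1*(-140)) = 2288/(10 + 140) = 2288/150 = 2288*(1/150) = 1144/75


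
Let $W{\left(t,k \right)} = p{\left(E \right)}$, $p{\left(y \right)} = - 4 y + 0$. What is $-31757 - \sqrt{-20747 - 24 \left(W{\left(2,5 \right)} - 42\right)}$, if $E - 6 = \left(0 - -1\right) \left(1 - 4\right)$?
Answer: $-31757 - i \sqrt{19451} \approx -31757.0 - 139.47 i$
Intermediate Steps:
$E = 3$ ($E = 6 + \left(0 - -1\right) \left(1 - 4\right) = 6 + \left(0 + 1\right) \left(-3\right) = 6 + 1 \left(-3\right) = 6 - 3 = 3$)
$p{\left(y \right)} = - 4 y$
$W{\left(t,k \right)} = -12$ ($W{\left(t,k \right)} = \left(-4\right) 3 = -12$)
$-31757 - \sqrt{-20747 - 24 \left(W{\left(2,5 \right)} - 42\right)} = -31757 - \sqrt{-20747 - 24 \left(-12 - 42\right)} = -31757 - \sqrt{-20747 - -1296} = -31757 - \sqrt{-20747 + 1296} = -31757 - \sqrt{-19451} = -31757 - i \sqrt{19451}$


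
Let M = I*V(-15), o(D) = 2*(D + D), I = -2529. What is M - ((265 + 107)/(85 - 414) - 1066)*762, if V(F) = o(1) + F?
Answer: 276679983/329 ≈ 8.4097e+5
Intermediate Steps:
o(D) = 4*D (o(D) = 2*(2*D) = 4*D)
V(F) = 4 + F (V(F) = 4*1 + F = 4 + F)
M = 27819 (M = -2529*(4 - 15) = -2529*(-11) = 27819)
M - ((265 + 107)/(85 - 414) - 1066)*762 = 27819 - ((265 + 107)/(85 - 414) - 1066)*762 = 27819 - (372/(-329) - 1066)*762 = 27819 - (372*(-1/329) - 1066)*762 = 27819 - (-372/329 - 1066)*762 = 27819 - (-351086)*762/329 = 27819 - 1*(-267527532/329) = 27819 + 267527532/329 = 276679983/329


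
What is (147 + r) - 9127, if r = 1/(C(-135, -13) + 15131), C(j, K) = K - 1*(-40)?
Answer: -136118839/15158 ≈ -8980.0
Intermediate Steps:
C(j, K) = 40 + K (C(j, K) = K + 40 = 40 + K)
r = 1/15158 (r = 1/((40 - 13) + 15131) = 1/(27 + 15131) = 1/15158 ≈ 6.5972e-5)
(147 + r) - 9127 = (147 + 1/15158) - 9127 = 2228227/15158 - 9127 = -136118839/15158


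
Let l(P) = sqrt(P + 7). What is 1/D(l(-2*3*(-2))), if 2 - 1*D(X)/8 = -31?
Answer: 1/264 ≈ 0.0037879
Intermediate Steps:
l(P) = sqrt(7 + P)
D(X) = 264 (D(X) = 16 - 8*(-31) = 16 + 248 = 264)
1/D(l(-2*3*(-2))) = 1/264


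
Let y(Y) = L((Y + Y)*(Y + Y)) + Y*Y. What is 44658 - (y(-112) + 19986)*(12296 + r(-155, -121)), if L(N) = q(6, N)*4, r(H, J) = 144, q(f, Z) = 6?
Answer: -404927102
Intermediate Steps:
L(N) = 24 (L(N) = 6*4 = 24)
y(Y) = 24 + Y² (y(Y) = 24 + Y*Y = 24 + Y²)
44658 - (y(-112) + 19986)*(12296 + r(-155, -121)) = 44658 - ((24 + (-112)²) + 19986)*(12296 + 144) = 44658 - ((24 + 12544) + 19986)*12440 = 44658 - (12568 + 19986)*12440 = 44658 - 32554*12440 = 44658 - 1*404971760 = 44658 - 404971760 = -404927102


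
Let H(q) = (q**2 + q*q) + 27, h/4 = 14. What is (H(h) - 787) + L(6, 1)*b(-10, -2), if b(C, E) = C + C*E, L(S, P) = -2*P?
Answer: 5492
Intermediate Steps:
h = 56 (h = 4*14 = 56)
H(q) = 27 + 2*q**2 (H(q) = (q**2 + q**2) + 27 = 2*q**2 + 27 = 27 + 2*q**2)
(H(h) - 787) + L(6, 1)*b(-10, -2) = ((27 + 2*56**2) - 787) + (-2*1)*(-10*(1 - 2)) = ((27 + 2*3136) - 787) - (-20)*(-1) = ((27 + 6272) - 787) - 2*10 = (6299 - 787) - 20 = 5512 - 20 = 5492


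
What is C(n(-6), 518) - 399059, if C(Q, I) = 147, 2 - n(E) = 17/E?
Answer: -398912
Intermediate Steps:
n(E) = 2 - 17/E
C(n(-6), 518) - 399059 = 147 - 399059 = -398912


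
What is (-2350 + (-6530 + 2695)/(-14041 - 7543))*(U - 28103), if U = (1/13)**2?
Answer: 120441528461195/1823848 ≈ 6.6037e+7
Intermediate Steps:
U = 1/169 (U = (1/13)**2 = 1/169 ≈ 0.0059172)
(-2350 + (-6530 + 2695)/(-14041 - 7543))*(U - 28103) = (-2350 + (-6530 + 2695)/(-14041 - 7543))*(1/169 - 28103) = (-2350 - 3835/(-21584))*(-4749406/169) = (-2350 - 3835*(-1/21584))*(-4749406/169) = (-2350 + 3835/21584)*(-4749406/169) = -50718565/21584*(-4749406/169) = 120441528461195/1823848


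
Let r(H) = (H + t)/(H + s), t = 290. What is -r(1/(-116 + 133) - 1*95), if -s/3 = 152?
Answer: 1658/4683 ≈ 0.35405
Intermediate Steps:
s = -456 (s = -3*152 = -456)
r(H) = (290 + H)/(-456 + H) (r(H) = (H + 290)/(H - 456) = (290 + H)/(-456 + H))
-r(1/(-116 + 133) - 1*95) = -(290 + (1/(-116 + 133) - 1*95))/(-456 + (1/(-116 + 133) - 1*95)) = -(290 + (1/17 - 95))/(-456 + (1/17 - 95)) = -(290 - 1614/17)/(-456 - 1614/17) = -3316/((-9366/17)*17) = -(-17)*3316/(9366*17) = -1*(-1658/4683) = 1658/4683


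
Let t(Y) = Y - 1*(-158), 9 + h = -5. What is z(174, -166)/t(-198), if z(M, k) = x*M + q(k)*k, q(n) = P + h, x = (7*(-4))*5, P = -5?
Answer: 10603/20 ≈ 530.15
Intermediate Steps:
h = -14 (h = -9 - 5 = -14)
x = -140 (x = -28*5 = -140)
q(n) = -19 (q(n) = -5 - 14 = -19)
t(Y) = 158 + Y (t(Y) = Y + 158 = 158 + Y)
z(M, k) = -140*M - 19*k
z(174, -166)/t(-198) = (-140*174 - 19*(-166))/(158 - 198) = (-24360 + 3154)/(-40) = -21206*(-1/40) = 10603/20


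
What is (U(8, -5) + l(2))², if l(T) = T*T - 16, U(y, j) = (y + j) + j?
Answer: 196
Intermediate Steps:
U(y, j) = y + 2*j (U(y, j) = (j + y) + j = y + 2*j)
l(T) = -16 + T² (l(T) = T² - 16 = -16 + T²)
(U(8, -5) + l(2))² = ((8 + 2*(-5)) + (-16 + 2²))² = ((8 - 10) + (-16 + 4))² = (-2 - 12)² = (-14)² = 196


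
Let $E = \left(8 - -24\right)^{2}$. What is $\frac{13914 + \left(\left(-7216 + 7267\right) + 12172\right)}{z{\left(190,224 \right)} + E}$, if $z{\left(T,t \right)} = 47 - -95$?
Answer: $\frac{26137}{1166} \approx 22.416$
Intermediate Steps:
$z{\left(T,t \right)} = 142$ ($z{\left(T,t \right)} = 47 + 95 = 142$)
$E = 1024$ ($E = \left(8 + 24\right)^{2} = 32^{2} = 1024$)
$\frac{13914 + \left(\left(-7216 + 7267\right) + 12172\right)}{z{\left(190,224 \right)} + E} = \frac{13914 + \left(\left(-7216 + 7267\right) + 12172\right)}{142 + 1024} = \frac{13914 + \left(51 + 12172\right)}{1166} = \left(13914 + 12223\right) \frac{1}{1166} = 26137 \cdot \frac{1}{1166} = \frac{26137}{1166}$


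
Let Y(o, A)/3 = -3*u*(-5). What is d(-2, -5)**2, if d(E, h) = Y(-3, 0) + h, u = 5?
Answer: 48400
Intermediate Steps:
Y(o, A) = 225 (Y(o, A) = 3*(-3*5*(-5)) = 3*(-15*(-5)) = 3*75 = 225)
d(E, h) = 225 + h
d(-2, -5)**2 = (225 - 5)**2 = 220**2 = 48400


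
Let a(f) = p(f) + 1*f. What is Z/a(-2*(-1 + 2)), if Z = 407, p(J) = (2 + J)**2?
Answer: -407/2 ≈ -203.50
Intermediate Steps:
a(f) = f + (2 + f)**2 (a(f) = (2 + f)**2 + 1*f = (2 + f)**2 + f = f + (2 + f)**2)
Z/a(-2*(-1 + 2)) = 407/(-2*(-1 + 2) + (2 - 2*(-1 + 2))**2) = 407/(-2*1 + (2 - 2*1)**2) = 407/(-2 + (2 - 2)**2) = 407/(-2 + 0**2) = 407/(-2 + 0) = 407/(-2) = 407*(-1/2) = -407/2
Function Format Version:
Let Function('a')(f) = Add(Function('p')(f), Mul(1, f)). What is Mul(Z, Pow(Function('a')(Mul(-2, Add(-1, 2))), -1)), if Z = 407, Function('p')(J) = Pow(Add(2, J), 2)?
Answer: Rational(-407, 2) ≈ -203.50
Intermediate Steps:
Function('a')(f) = Add(f, Pow(Add(2, f), 2)) (Function('a')(f) = Add(Pow(Add(2, f), 2), Mul(1, f)) = Add(Pow(Add(2, f), 2), f) = Add(f, Pow(Add(2, f), 2)))
Mul(Z, Pow(Function('a')(Mul(-2, Add(-1, 2))), -1)) = Mul(407, Pow(Add(Mul(-2, Add(-1, 2)), Pow(Add(2, Mul(-2, Add(-1, 2))), 2)), -1)) = Mul(407, Pow(Add(Mul(-2, 1), Pow(Add(2, Mul(-2, 1)), 2)), -1)) = Mul(407, Pow(Add(-2, Pow(Add(2, -2), 2)), -1)) = Mul(407, Pow(Add(-2, Pow(0, 2)), -1)) = Mul(407, Pow(Add(-2, 0), -1)) = Mul(407, Pow(-2, -1)) = Mul(407, Rational(-1, 2)) = Rational(-407, 2)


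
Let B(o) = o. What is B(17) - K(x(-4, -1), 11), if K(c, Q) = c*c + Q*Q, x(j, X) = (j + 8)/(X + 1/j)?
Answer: -2856/25 ≈ -114.24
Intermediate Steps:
x(j, X) = (8 + j)/(X + 1/j)
K(c, Q) = Q**2 + c**2 (K(c, Q) = c**2 + Q**2 = Q**2 + c**2)
B(17) - K(x(-4, -1), 11) = 17 - (11**2 + (-4*(8 - 4)/(1 - 1*(-4)))**2) = 17 - (121 + (-4*4/(1 + 4))**2) = 17 - (121 + (-4*4/5)**2) = 17 - (121 + (-4*1/5*4)**2) = 17 - (121 + (-16/5)**2) = 17 - (121 + 256/25) = 17 - 1*3281/25 = 17 - 3281/25 = -2856/25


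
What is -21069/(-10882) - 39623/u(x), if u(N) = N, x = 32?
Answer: -215251639/174112 ≈ -1236.3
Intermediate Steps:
-21069/(-10882) - 39623/u(x) = -21069/(-10882) - 39623/32 = -21069*(-1/10882) - 39623*1/32 = 21069/10882 - 39623/32 = -215251639/174112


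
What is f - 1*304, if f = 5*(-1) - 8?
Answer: -317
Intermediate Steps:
f = -13 (f = -5 - 8 = -13)
f - 1*304 = -13 - 1*304 = -13 - 304 = -317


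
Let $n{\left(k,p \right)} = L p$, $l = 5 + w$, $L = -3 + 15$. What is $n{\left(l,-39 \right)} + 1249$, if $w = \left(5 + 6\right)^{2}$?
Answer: $781$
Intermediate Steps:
$w = 121$ ($w = 11^{2} = 121$)
$L = 12$
$l = 126$ ($l = 5 + 121 = 126$)
$n{\left(k,p \right)} = 12 p$
$n{\left(l,-39 \right)} + 1249 = 12 \left(-39\right) + 1249 = -468 + 1249 = 781$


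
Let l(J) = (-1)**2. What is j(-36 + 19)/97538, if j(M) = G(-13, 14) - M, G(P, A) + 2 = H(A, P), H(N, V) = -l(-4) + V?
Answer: 1/97538 ≈ 1.0252e-5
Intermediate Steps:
l(J) = 1
H(N, V) = -1 + V (H(N, V) = -1*1 + V = -1 + V)
G(P, A) = -3 + P (G(P, A) = -2 + (-1 + P) = -3 + P)
j(M) = -16 - M (j(M) = (-3 - 13) - M = -16 - M)
j(-36 + 19)/97538 = (-16 - (-36 + 19))/97538 = (-16 - 1*(-17))*(1/97538) = (-16 + 17)*(1/97538) = 1*(1/97538) = 1/97538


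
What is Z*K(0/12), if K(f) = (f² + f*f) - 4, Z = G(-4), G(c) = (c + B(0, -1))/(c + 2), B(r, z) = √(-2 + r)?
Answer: -8 + 2*I*√2 ≈ -8.0 + 2.8284*I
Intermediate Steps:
G(c) = (c + I*√2)/(2 + c) (G(c) = (c + √(-2 + 0))/(c + 2) = (c + √(-2))/(2 + c) = (c + I*√2)/(2 + c))
Z = 2 - I*√2/2 (Z = (-4 + I*√2)/(2 - 4) = (-4 + I*√2)/(-2) = -(-4 + I*√2)/2 = 2 - I*√2/2 ≈ 2.0 - 0.70711*I)
K(f) = -4 + 2*f² (K(f) = (f² + f²) - 4 = 2*f² - 4 = -4 + 2*f²)
Z*K(0/12) = (2 - I*√2/2)*(-4 + 2*(0/12)²) = (2 - I*√2/2)*(-4 + 2*(0*(1/12))²) = (2 - I*√2/2)*(-4 + 2*0²) = (2 - I*√2/2)*(-4 + 2*0) = (2 - I*√2/2)*(-4 + 0) = (2 - I*√2/2)*(-4) = -8 + 2*I*√2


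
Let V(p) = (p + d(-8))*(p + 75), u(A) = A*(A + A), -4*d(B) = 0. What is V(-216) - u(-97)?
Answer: 11638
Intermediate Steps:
d(B) = 0 (d(B) = -¼*0 = 0)
u(A) = 2*A² (u(A) = A*(2*A) = 2*A²)
V(p) = p*(75 + p) (V(p) = (p + 0)*(p + 75) = p*(75 + p))
V(-216) - u(-97) = -216*(75 - 216) - 2*(-97)² = -216*(-141) - 2*9409 = 30456 - 1*18818 = 30456 - 18818 = 11638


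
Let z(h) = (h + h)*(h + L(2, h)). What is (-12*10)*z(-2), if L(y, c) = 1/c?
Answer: -1200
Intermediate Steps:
z(h) = 2*h*(h + 1/h) (z(h) = (h + h)*(h + 1/h) = (2*h)*(h + 1/h) = 2*h*(h + 1/h))
(-12*10)*z(-2) = (-12*10)*(2 + 2*(-2)**2) = -120*(2 + 2*4) = -120*(2 + 8) = -120*10 = -1200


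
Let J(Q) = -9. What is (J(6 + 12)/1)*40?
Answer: -360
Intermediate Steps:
(J(6 + 12)/1)*40 = -9/1*40 = -9*1*40 = -9*40 = -360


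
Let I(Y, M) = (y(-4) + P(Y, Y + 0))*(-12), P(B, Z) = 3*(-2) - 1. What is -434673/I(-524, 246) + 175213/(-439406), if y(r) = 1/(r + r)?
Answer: -42447312211/8348714 ≈ -5084.3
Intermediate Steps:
P(B, Z) = -7 (P(B, Z) = -6 - 1 = -7)
y(r) = 1/(2*r)
I(Y, M) = 171/2 (I(Y, M) = ((½)/(-4) - 7)*(-12) = ((½)*(-¼) - 7)*(-12) = (-⅛ - 7)*(-12) = -57/8*(-12) = 171/2)
-434673/I(-524, 246) + 175213/(-439406) = -434673/171/2 + 175213/(-439406) = -434673*2/171 + 175213*(-1/439406) = -96594/19 - 175213/439406 = -42447312211/8348714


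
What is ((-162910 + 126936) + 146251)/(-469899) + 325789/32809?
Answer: 1397842/144179 ≈ 9.6952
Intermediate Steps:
((-162910 + 126936) + 146251)/(-469899) + 325789/32809 = (-35974 + 146251)*(-1/469899) + 325789*(1/32809) = 110277*(-1/469899) + 325789/32809 = -12253/52211 + 325789/32809 = 1397842/144179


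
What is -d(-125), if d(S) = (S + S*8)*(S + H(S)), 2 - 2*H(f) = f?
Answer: -138375/2 ≈ -69188.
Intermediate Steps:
H(f) = 1 - f/2
d(S) = 9*S*(1 + S/2) (d(S) = (S + S*8)*(S + (1 - S/2)) = (S + 8*S)*(1 + S/2) = (9*S)*(1 + S/2) = 9*S*(1 + S/2))
-d(-125) = -9*(-125)*(2 - 125)/2 = -9*(-125)*(-123)/2 = -1*138375/2 = -138375/2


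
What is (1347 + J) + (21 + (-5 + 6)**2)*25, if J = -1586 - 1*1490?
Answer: -1179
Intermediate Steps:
J = -3076 (J = -1586 - 1490 = -3076)
(1347 + J) + (21 + (-5 + 6)**2)*25 = (1347 - 3076) + (21 + (-5 + 6)**2)*25 = -1729 + (21 + 1**2)*25 = -1729 + (21 + 1)*25 = -1729 + 22*25 = -1729 + 550 = -1179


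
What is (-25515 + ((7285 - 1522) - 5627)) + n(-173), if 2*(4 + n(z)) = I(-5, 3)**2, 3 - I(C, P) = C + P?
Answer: -50741/2 ≈ -25371.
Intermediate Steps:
I(C, P) = 3 - C - P (I(C, P) = 3 - (C + P) = 3 + (-C - P) = 3 - C - P)
n(z) = 17/2 (n(z) = -4 + (3 - 1*(-5) - 1*3)**2/2 = -4 + (3 + 5 - 3)**2/2 = -4 + (1/2)*5**2 = -4 + (1/2)*25 = -4 + 25/2 = 17/2)
(-25515 + ((7285 - 1522) - 5627)) + n(-173) = (-25515 + ((7285 - 1522) - 5627)) + 17/2 = (-25515 + (5763 - 5627)) + 17/2 = (-25515 + 136) + 17/2 = -25379 + 17/2 = -50741/2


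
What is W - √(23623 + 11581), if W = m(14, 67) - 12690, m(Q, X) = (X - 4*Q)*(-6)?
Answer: -12756 - 2*√8801 ≈ -12944.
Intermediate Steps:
m(Q, X) = -6*X + 24*Q
W = -12756 (W = (-6*67 + 24*14) - 12690 = (-402 + 336) - 12690 = -66 - 12690 = -12756)
W - √(23623 + 11581) = -12756 - √(23623 + 11581) = -12756 - √35204 = -12756 - 2*√8801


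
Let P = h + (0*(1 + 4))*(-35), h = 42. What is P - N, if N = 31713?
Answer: -31671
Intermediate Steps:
P = 42 (P = 42 + (0*(1 + 4))*(-35) = 42 + (0*5)*(-35) = 42 + 0*(-35) = 42 + 0 = 42)
P - N = 42 - 1*31713 = 42 - 31713 = -31671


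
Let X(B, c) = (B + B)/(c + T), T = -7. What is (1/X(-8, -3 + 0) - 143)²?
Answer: 1297321/64 ≈ 20271.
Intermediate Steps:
X(B, c) = 2*B/(-7 + c) (X(B, c) = (B + B)/(c - 7) = (2*B)/(-7 + c) = 2*B/(-7 + c))
(1/X(-8, -3 + 0) - 143)² = (1/(2*(-8)/(-7 + (-3 + 0))) - 143)² = (1/(2*(-8)/(-7 - 3)) - 143)² = (1/(2*(-8)/(-10)) - 143)² = (1/(2*(-8)*(-⅒)) - 143)² = (1/(8/5) - 143)² = (5/8 - 143)² = (-1139/8)² = 1297321/64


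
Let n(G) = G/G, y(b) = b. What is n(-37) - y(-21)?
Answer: 22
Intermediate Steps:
n(G) = 1
n(-37) - y(-21) = 1 - 1*(-21) = 1 + 21 = 22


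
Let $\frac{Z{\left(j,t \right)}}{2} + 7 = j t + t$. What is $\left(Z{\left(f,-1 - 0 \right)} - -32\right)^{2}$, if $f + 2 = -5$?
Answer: $900$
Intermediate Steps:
$f = -7$ ($f = -2 - 5 = -7$)
$Z{\left(j,t \right)} = -14 + 2 t + 2 j t$ ($Z{\left(j,t \right)} = -14 + 2 \left(j t + t\right) = -14 + 2 \left(t + j t\right) = -14 + \left(2 t + 2 j t\right) = -14 + 2 t + 2 j t$)
$\left(Z{\left(f,-1 - 0 \right)} - -32\right)^{2} = \left(\left(-14 + 2 \left(-1 - 0\right) + 2 \left(-7\right) \left(-1 - 0\right)\right) - -32\right)^{2} = \left(\left(-14 + 2 \left(-1 + 0\right) + 2 \left(-7\right) \left(-1 + 0\right)\right) + 32\right)^{2} = \left(\left(-14 + 2 \left(-1\right) + 2 \left(-7\right) \left(-1\right)\right) + 32\right)^{2} = \left(\left(-14 - 2 + 14\right) + 32\right)^{2} = \left(-2 + 32\right)^{2} = 30^{2} = 900$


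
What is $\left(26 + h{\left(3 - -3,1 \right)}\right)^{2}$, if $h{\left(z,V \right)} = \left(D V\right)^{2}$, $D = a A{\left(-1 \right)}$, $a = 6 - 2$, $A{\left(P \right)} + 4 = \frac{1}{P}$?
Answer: $181476$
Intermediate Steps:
$A{\left(P \right)} = -4 + \frac{1}{P}$
$a = 4$ ($a = 6 - 2 = 4$)
$D = -20$ ($D = 4 \left(-4 + \frac{1}{-1}\right) = 4 \left(-4 - 1\right) = 4 \left(-5\right) = -20$)
$h{\left(z,V \right)} = 400 V^{2}$ ($h{\left(z,V \right)} = \left(- 20 V\right)^{2} = 400 V^{2}$)
$\left(26 + h{\left(3 - -3,1 \right)}\right)^{2} = \left(26 + 400 \cdot 1^{2}\right)^{2} = \left(26 + 400 \cdot 1\right)^{2} = \left(26 + 400\right)^{2} = 426^{2} = 181476$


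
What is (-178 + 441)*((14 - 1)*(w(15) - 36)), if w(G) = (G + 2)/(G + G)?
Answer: -3634397/30 ≈ -1.2115e+5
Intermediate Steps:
w(G) = (2 + G)/(2*G) (w(G) = (2 + G)/((2*G)) = (2 + G)*(1/(2*G)) = (2 + G)/(2*G))
(-178 + 441)*((14 - 1)*(w(15) - 36)) = (-178 + 441)*((14 - 1)*((1/2)*(2 + 15)/15 - 36)) = 263*(13*((1/2)*(1/15)*17 - 36)) = 263*(13*(17/30 - 36)) = 263*(13*(-1063/30)) = 263*(-13819/30) = -3634397/30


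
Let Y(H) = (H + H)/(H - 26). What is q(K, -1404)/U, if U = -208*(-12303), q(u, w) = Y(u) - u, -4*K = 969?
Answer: 349163/3661110336 ≈ 9.5371e-5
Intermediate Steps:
K = -969/4 (K = -¼*969 = -969/4 ≈ -242.25)
Y(H) = 2*H/(-26 + H) (Y(H) = (2*H)/(-26 + H) = 2*H/(-26 + H))
q(u, w) = -u + 2*u/(-26 + u) (q(u, w) = 2*u/(-26 + u) - u = -u + 2*u/(-26 + u))
U = 2559024
q(K, -1404)/U = -969*(28 - 1*(-969/4))/(4*(-26 - 969/4))/2559024 = -969*(28 + 969/4)/(4*(-1073/4))*(1/2559024) = -969/4*(-4/1073)*1081/4*(1/2559024) = (1047489/4292)*(1/2559024) = 349163/3661110336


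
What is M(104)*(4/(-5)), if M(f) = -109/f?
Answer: 109/130 ≈ 0.83846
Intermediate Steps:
M(104)*(4/(-5)) = (-109/104)*(4/(-5)) = (-109*1/104)*(4*(-⅕)) = -109/104*(-⅘) = 109/130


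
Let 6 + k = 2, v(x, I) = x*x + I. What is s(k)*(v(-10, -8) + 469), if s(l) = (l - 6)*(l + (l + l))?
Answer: 67320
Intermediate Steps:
v(x, I) = I + x² (v(x, I) = x² + I = I + x²)
k = -4 (k = -6 + 2 = -4)
s(l) = 3*l*(-6 + l) (s(l) = (-6 + l)*(l + 2*l) = (-6 + l)*(3*l) = 3*l*(-6 + l))
s(k)*(v(-10, -8) + 469) = (3*(-4)*(-6 - 4))*((-8 + (-10)²) + 469) = (3*(-4)*(-10))*((-8 + 100) + 469) = 120*(92 + 469) = 120*561 = 67320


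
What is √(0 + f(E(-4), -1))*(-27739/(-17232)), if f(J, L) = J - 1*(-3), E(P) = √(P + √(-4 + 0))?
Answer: 27739*√(3 + √2*√(-2 + I))/17232 ≈ 3.1243 + 0.85351*I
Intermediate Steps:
E(P) = √(P + 2*I) (E(P) = √(P + √(-4)) = √(P + 2*I))
f(J, L) = 3 + J (f(J, L) = J + 3 = 3 + J)
√(0 + f(E(-4), -1))*(-27739/(-17232)) = √(0 + (3 + √(-4 + 2*I)))*(-27739/(-17232)) = √(3 + √(-4 + 2*I))*(-27739*(-1/17232)) = √(3 + √(-4 + 2*I))*(27739/17232) = 27739*√(3 + √(-4 + 2*I))/17232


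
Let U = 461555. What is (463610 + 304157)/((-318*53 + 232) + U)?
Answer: 767767/444933 ≈ 1.7256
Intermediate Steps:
(463610 + 304157)/((-318*53 + 232) + U) = (463610 + 304157)/((-318*53 + 232) + 461555) = 767767/((-16854 + 232) + 461555) = 767767/(-16622 + 461555) = 767767/444933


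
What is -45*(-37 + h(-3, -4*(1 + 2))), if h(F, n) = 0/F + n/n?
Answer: 1620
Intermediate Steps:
h(F, n) = 1 (h(F, n) = 0 + 1 = 1)
-45*(-37 + h(-3, -4*(1 + 2))) = -45*(-37 + 1) = -45*(-36) = 1620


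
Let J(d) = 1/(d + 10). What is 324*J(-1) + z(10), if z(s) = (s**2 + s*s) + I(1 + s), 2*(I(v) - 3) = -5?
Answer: 473/2 ≈ 236.50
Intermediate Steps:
J(d) = 1/(10 + d)
I(v) = 1/2 (I(v) = 3 + (1/2)*(-5) = 3 - 5/2 = 1/2)
z(s) = 1/2 + 2*s**2 (z(s) = (s**2 + s*s) + 1/2 = (s**2 + s**2) + 1/2 = 2*s**2 + 1/2 = 1/2 + 2*s**2)
324*J(-1) + z(10) = 324/(10 - 1) + (1/2 + 2*10**2) = 324/9 + (1/2 + 2*100) = 324*(1/9) + (1/2 + 200) = 36 + 401/2 = 473/2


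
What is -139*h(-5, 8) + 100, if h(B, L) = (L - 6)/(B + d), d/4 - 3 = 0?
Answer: 422/7 ≈ 60.286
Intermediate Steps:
d = 12 (d = 12 + 4*0 = 12 + 0 = 12)
h(B, L) = (-6 + L)/(12 + B) (h(B, L) = (L - 6)/(B + 12) = (-6 + L)/(12 + B))
-139*h(-5, 8) + 100 = -139*(-6 + 8)/(12 - 5) + 100 = -139*2/7 + 100 = -278/7 + 100 = 422/7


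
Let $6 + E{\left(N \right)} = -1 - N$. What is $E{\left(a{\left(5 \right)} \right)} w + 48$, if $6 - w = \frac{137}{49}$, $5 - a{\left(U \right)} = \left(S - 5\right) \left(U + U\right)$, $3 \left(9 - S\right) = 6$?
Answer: $\frac{3608}{49} \approx 73.633$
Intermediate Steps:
$S = 7$ ($S = 9 - 2 = 7$)
$a{\left(U \right)} = 5 - 4 U$ ($a{\left(U \right)} = 5 - \left(7 - 5\right) \left(U + U\right) = 5 - 2 \cdot 2 U = 5 - 4 U$)
$E{\left(N \right)} = -7 - N$ ($E{\left(N \right)} = -6 - \left(1 + N\right) = -7 - N$)
$w = \frac{157}{49}$ ($w = 6 - \frac{137}{49} = \frac{157}{49} \approx 3.2041$)
$E{\left(a{\left(5 \right)} \right)} w + 48 = \left(-7 - \left(5 - 20\right)\right) \frac{157}{49} + 48 = \left(-7 - -15\right) \frac{157}{49} + 48 = \left(-7 + 15\right) \frac{157}{49} + 48 = 8 \cdot \frac{157}{49} + 48 = \frac{1256}{49} + 48 = \frac{3608}{49}$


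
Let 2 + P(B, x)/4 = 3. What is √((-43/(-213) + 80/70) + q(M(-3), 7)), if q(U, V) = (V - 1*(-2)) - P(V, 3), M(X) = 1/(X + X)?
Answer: 2*√3526215/1491 ≈ 2.5189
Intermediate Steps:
M(X) = 1/(2*X)
P(B, x) = 4 (P(B, x) = -8 + 4*3 = -8 + 12 = 4)
q(U, V) = -2 + V (q(U, V) = (V - 1*(-2)) - 1*4 = (V + 2) - 4 = (2 + V) - 4 = -2 + V)
√((-43/(-213) + 80/70) + q(M(-3), 7)) = √((-43/(-213) + 80/70) + (-2 + 7)) = √((-43*(-1/213) + 80*(1/70)) + 5) = √((43/213 + 8/7) + 5) = √(2005/1491 + 5) = √(9460/1491) = 2*√3526215/1491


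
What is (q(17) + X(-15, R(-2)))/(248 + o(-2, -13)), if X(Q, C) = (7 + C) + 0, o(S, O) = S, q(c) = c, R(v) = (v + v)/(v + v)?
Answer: 25/246 ≈ 0.10163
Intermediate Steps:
R(v) = 1 (R(v) = (2*v)/((2*v)) = (2*v)*(1/(2*v)) = 1)
X(Q, C) = 7 + C
(q(17) + X(-15, R(-2)))/(248 + o(-2, -13)) = (17 + (7 + 1))/(248 - 2) = (17 + 8)/246 = (1/246)*25 = 25/246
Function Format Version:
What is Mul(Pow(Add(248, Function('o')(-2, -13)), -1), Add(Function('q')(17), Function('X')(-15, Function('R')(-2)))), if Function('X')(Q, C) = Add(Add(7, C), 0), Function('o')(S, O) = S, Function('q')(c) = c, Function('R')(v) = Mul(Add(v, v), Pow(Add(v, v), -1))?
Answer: Rational(25, 246) ≈ 0.10163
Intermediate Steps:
Function('R')(v) = 1 (Function('R')(v) = Mul(Mul(2, v), Pow(Mul(2, v), -1)) = Mul(Mul(2, v), Mul(Rational(1, 2), Pow(v, -1))) = 1)
Function('X')(Q, C) = Add(7, C)
Mul(Pow(Add(248, Function('o')(-2, -13)), -1), Add(Function('q')(17), Function('X')(-15, Function('R')(-2)))) = Mul(Pow(Add(248, -2), -1), Add(17, Add(7, 1))) = Mul(Pow(246, -1), Add(17, 8)) = Mul(Rational(1, 246), 25) = Rational(25, 246)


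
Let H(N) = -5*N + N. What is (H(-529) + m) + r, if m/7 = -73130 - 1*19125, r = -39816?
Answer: -683485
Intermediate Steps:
H(N) = -4*N
m = -645785 (m = 7*(-73130 - 1*19125) = 7*(-73130 - 19125) = 7*(-92255) = -645785)
(H(-529) + m) + r = (-4*(-529) - 645785) - 39816 = (2116 - 645785) - 39816 = -643669 - 39816 = -683485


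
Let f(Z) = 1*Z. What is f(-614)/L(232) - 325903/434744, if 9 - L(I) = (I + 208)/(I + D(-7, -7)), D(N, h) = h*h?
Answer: -2441578473/29296136 ≈ -83.341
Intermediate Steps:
D(N, h) = h**2
L(I) = 9 - (208 + I)/(49 + I) (L(I) = 9 - (I + 208)/(I + (-7)**2) = 9 - (208 + I)/(I + 49) = 9 - (208 + I)/(49 + I))
f(Z) = Z
f(-614)/L(232) - 325903/434744 = -614*(49 + 232)/(233 + 8*232) - 325903/434744 = -614*281/(233 + 1856) - 325903*1/434744 = -614/((1/281)*2089) - 10513/14024 = -614/2089/281 - 10513/14024 = -614*281/2089 - 10513/14024 = -172534/2089 - 10513/14024 = -2441578473/29296136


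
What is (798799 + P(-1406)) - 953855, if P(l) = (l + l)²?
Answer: 7752288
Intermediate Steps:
P(l) = 4*l² (P(l) = (2*l)² = 4*l²)
(798799 + P(-1406)) - 953855 = (798799 + 4*(-1406)²) - 953855 = (798799 + 4*1976836) - 953855 = (798799 + 7907344) - 953855 = 8706143 - 953855 = 7752288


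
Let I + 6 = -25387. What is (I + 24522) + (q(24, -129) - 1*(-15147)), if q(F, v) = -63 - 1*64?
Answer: 14149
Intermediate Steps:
q(F, v) = -127 (q(F, v) = -63 - 64 = -127)
I = -25393 (I = -6 - 25387 = -25393)
(I + 24522) + (q(24, -129) - 1*(-15147)) = (-25393 + 24522) + (-127 - 1*(-15147)) = -871 + (-127 + 15147) = -871 + 15020 = 14149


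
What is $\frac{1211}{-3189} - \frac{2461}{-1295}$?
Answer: $\frac{6279884}{4129755} \approx 1.5206$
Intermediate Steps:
$\frac{1211}{-3189} - \frac{2461}{-1295} = 1211 \left(- \frac{1}{3189}\right) - - \frac{2461}{1295} = - \frac{1211}{3189} + \frac{2461}{1295} = \frac{6279884}{4129755}$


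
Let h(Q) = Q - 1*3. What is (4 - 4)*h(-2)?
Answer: 0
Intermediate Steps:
h(Q) = -3 + Q (h(Q) = Q - 3 = -3 + Q)
(4 - 4)*h(-2) = (4 - 4)*(-3 - 2) = 0*(-5) = 0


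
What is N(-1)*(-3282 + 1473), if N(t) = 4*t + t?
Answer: 9045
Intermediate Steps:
N(t) = 5*t
N(-1)*(-3282 + 1473) = (5*(-1))*(-3282 + 1473) = -5*(-1809) = 9045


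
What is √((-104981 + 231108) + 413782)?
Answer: √539909 ≈ 734.79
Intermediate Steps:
√((-104981 + 231108) + 413782) = √(126127 + 413782) = √539909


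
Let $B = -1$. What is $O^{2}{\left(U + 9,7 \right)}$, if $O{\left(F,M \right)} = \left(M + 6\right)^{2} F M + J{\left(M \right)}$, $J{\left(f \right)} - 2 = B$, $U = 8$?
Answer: $404492544$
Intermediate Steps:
$J{\left(f \right)} = 1$ ($J{\left(f \right)} = 2 - 1 = 1$)
$O{\left(F,M \right)} = 1 + F M \left(6 + M\right)^{2}$ ($O{\left(F,M \right)} = \left(M + 6\right)^{2} F M + 1 = \left(6 + M\right)^{2} F M + 1 = F \left(6 + M\right)^{2} M + 1 = F M \left(6 + M\right)^{2} + 1 = 1 + F M \left(6 + M\right)^{2}$)
$O^{2}{\left(U + 9,7 \right)} = \left(1 + \left(8 + 9\right) 7 \left(6 + 7\right)^{2}\right)^{2} = \left(1 + 17 \cdot 7 \cdot 13^{2}\right)^{2} = \left(1 + 17 \cdot 7 \cdot 169\right)^{2} = \left(1 + 20111\right)^{2} = 20112^{2} = 404492544$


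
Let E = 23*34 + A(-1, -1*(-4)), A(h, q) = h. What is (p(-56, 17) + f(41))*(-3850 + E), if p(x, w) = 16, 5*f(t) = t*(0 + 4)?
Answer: -748836/5 ≈ -1.4977e+5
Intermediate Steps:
f(t) = 4*t/5 (f(t) = (t*(0 + 4))/5 = (t*4)/5 = (4*t)/5 = 4*t/5)
E = 781 (E = 23*34 - 1 = 782 - 1 = 781)
(p(-56, 17) + f(41))*(-3850 + E) = (16 + (⅘)*41)*(-3850 + 781) = (16 + 164/5)*(-3069) = (244/5)*(-3069) = -748836/5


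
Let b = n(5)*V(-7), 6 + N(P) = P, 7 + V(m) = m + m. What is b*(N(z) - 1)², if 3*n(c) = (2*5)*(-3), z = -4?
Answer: 25410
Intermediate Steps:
V(m) = -7 + 2*m (V(m) = -7 + (m + m) = -7 + 2*m)
N(P) = -6 + P
n(c) = -10 (n(c) = ((2*5)*(-3))/3 = (10*(-3))/3 = (⅓)*(-30) = -10)
b = 210 (b = -10*(-7 + 2*(-7)) = -10*(-7 - 14) = -10*(-21) = 210)
b*(N(z) - 1)² = 210*((-6 - 4) - 1)² = 210*(-10 - 1)² = 210*(-11)² = 210*121 = 25410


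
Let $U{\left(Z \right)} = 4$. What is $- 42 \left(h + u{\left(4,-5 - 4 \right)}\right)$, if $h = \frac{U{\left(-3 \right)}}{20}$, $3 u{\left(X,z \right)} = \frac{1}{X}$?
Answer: $- \frac{119}{10} \approx -11.9$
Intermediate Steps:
$u{\left(X,z \right)} = \frac{1}{3 X}$
$h = \frac{1}{5}$ ($h = \frac{4}{20} = 4 \cdot \frac{1}{20} = \frac{1}{5} \approx 0.2$)
$- 42 \left(h + u{\left(4,-5 - 4 \right)}\right) = - 42 \left(\frac{1}{5} + \frac{1}{3 \cdot 4}\right) = - 42 \left(\frac{1}{5} + \frac{1}{3} \cdot \frac{1}{4}\right) = - 42 \left(\frac{1}{5} + \frac{1}{12}\right) = \left(-42\right) \frac{17}{60} = - \frac{119}{10}$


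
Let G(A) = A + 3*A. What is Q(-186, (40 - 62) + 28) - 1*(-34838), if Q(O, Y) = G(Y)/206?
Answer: 3588326/103 ≈ 34838.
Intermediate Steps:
G(A) = 4*A
Q(O, Y) = 2*Y/103 (Q(O, Y) = (4*Y)/206 = (4*Y)*(1/206) = 2*Y/103)
Q(-186, (40 - 62) + 28) - 1*(-34838) = 2*((40 - 62) + 28)/103 - 1*(-34838) = 2*(-22 + 28)/103 + 34838 = (2/103)*6 + 34838 = 12/103 + 34838 = 3588326/103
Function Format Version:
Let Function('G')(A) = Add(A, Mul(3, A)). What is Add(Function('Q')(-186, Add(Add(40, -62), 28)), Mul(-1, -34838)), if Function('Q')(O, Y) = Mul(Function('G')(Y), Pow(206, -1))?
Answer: Rational(3588326, 103) ≈ 34838.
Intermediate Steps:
Function('G')(A) = Mul(4, A)
Function('Q')(O, Y) = Mul(Rational(2, 103), Y) (Function('Q')(O, Y) = Mul(Mul(4, Y), Pow(206, -1)) = Mul(Mul(4, Y), Rational(1, 206)) = Mul(Rational(2, 103), Y))
Add(Function('Q')(-186, Add(Add(40, -62), 28)), Mul(-1, -34838)) = Add(Mul(Rational(2, 103), Add(Add(40, -62), 28)), Mul(-1, -34838)) = Add(Mul(Rational(2, 103), Add(-22, 28)), 34838) = Add(Mul(Rational(2, 103), 6), 34838) = Add(Rational(12, 103), 34838) = Rational(3588326, 103)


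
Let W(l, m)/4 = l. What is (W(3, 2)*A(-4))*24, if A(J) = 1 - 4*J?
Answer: 4896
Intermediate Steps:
W(l, m) = 4*l
(W(3, 2)*A(-4))*24 = ((4*3)*(1 - 4*(-4)))*24 = (12*(1 + 16))*24 = (12*17)*24 = 204*24 = 4896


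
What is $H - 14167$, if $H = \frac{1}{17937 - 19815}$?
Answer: $- \frac{26605627}{1878} \approx -14167.0$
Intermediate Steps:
$H = - \frac{1}{1878}$ ($H = \frac{1}{-1878} = - \frac{1}{1878} \approx -0.00053248$)
$H - 14167 = - \frac{1}{1878} - 14167 = - \frac{26605627}{1878}$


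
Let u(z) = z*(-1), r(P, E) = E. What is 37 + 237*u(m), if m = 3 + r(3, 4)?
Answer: -1622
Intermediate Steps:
m = 7 (m = 3 + 4 = 7)
u(z) = -z
37 + 237*u(m) = 37 + 237*(-1*7) = 37 + 237*(-7) = 37 - 1659 = -1622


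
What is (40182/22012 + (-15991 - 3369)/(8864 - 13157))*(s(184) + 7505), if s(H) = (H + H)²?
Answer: 4753609276063/5249862 ≈ 9.0547e+5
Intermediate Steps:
s(H) = 4*H² (s(H) = (2*H)² = 4*H²)
(40182/22012 + (-15991 - 3369)/(8864 - 13157))*(s(184) + 7505) = (40182/22012 + (-15991 - 3369)/(8864 - 13157))*(4*184² + 7505) = (40182*(1/22012) - 19360/(-4293))*(4*33856 + 7505) = (20091/11006 - 19360*(-1/4293))*(135424 + 7505) = (20091/11006 + 19360/4293)*142929 = (299326823/47248758)*142929 = 4753609276063/5249862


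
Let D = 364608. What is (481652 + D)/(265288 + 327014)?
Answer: 423130/296151 ≈ 1.4288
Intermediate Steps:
(481652 + D)/(265288 + 327014) = (481652 + 364608)/(265288 + 327014) = 846260/592302 = 846260*(1/592302) = 423130/296151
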